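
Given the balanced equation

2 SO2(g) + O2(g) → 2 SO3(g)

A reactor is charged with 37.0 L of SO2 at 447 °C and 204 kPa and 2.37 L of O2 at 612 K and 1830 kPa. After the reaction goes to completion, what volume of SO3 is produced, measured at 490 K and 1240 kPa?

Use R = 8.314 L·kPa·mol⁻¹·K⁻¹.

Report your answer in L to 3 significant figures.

4.14 L

n(SO2) = PV/RT = (204 × 37.0) / (8.314 × 720.15) = 1.261 mol
n(O2) = PV/RT = (1830 × 2.37) / (8.314 × 612) = 0.8524 mol
For 1.261 mol SO2, stoichiometry requires (1/2) × 1.261 = 0.6305 mol O2; 0.8524 mol is available, so SO2 is limiting.
n(SO3) = (2/2) × 1.261 = 1.261 mol
V(SO3) = nRT/P = 1.261 × 8.314 × 490 / 1240 = 4.143 L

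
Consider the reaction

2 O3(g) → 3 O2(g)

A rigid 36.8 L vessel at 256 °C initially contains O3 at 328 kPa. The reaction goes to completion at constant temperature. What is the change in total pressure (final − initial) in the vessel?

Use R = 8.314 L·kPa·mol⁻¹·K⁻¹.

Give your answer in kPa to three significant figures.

Since T and V are fixed, P_final/P_initial = n_final/n_initial = 3/2.
P_final = (3/2) × 328 = 492.0 kPa; ΔP = 492.0 − 328 = 164.0 kPa

164 kPa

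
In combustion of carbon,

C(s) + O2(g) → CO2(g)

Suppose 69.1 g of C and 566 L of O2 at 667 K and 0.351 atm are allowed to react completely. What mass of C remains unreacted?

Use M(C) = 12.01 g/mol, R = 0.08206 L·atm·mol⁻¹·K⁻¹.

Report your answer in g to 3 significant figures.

25.5 g

n(C) = 69.1 / 12.01 = 5.754 mol
n(O2) = PV/RT = (0.351 × 566) / (0.08206 × 667) = 3.630 mol
For 5.754 mol C, stoichiometry requires (1/1) × 5.754 = 5.754 mol O2; 3.630 mol is available, so O2 is limiting.
n(C) consumed = (1/1) × 3.630 = 3.630 mol; remaining = 5.754 − 3.630 = 2.124 mol
m(C) = 2.124 × 12.01 = 25.51 g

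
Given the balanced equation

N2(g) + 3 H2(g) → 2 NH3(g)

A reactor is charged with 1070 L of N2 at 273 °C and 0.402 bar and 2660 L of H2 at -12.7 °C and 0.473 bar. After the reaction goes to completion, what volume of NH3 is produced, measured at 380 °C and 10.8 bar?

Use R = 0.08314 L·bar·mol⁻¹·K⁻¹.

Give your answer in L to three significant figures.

n(N2) = PV/RT = (0.402 × 1070) / (0.08314 × 546.15) = 9.473 mol
n(H2) = PV/RT = (0.473 × 2660) / (0.08314 × 260.45) = 58.10 mol
For 9.473 mol N2, stoichiometry requires (3/1) × 9.473 = 28.42 mol H2; 58.10 mol is available, so N2 is limiting.
n(NH3) = (2/1) × 9.473 = 18.95 mol
V(NH3) = nRT/P = 18.95 × 0.08314 × 653.15 / 10.8 = 95.28 L

95.3 L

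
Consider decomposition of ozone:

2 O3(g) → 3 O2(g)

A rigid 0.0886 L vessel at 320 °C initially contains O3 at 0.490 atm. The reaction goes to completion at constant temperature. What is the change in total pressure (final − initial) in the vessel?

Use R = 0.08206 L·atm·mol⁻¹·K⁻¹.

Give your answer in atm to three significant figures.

Since T and V are fixed, P_final/P_initial = n_final/n_initial = 3/2.
P_final = (3/2) × 0.490 = 0.7350 atm; ΔP = 0.7350 − 0.490 = 0.2450 atm

0.245 atm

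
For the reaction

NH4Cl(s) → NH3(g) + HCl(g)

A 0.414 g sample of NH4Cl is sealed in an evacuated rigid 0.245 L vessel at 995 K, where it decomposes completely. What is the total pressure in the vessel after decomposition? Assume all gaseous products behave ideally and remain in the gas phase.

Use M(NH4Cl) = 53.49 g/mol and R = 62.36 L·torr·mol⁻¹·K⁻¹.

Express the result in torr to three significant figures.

3920 torr

n(NH4Cl) = 0.414 / 53.49 = 0.007740 mol
n(gas produced) = (2/1) × 0.007740 = 0.01548 mol
P = nRT/V = 0.01548 × 62.36 × 995 / 0.245 = 3920 torr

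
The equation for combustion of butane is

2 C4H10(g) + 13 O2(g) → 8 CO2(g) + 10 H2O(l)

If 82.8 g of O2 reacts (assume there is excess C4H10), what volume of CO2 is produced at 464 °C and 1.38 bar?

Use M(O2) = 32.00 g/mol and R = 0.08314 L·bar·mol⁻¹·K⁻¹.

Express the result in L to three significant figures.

n(O2) = 82.80 / 32.00 = 2.587 mol
n(CO2) = (8/13) × 2.587 = 1.592 mol
V = nRT/P = 1.592 × 0.08314 × 737.15 / 1.38 = 70.70 L

70.7 L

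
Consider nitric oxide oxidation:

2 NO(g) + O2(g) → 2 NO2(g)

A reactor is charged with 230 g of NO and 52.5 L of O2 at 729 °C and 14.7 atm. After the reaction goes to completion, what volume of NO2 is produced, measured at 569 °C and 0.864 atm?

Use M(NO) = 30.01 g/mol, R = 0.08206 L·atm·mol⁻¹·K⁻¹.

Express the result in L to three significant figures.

613 L

n(NO) = 230 / 30.01 = 7.664 mol
n(O2) = PV/RT = (14.7 × 52.5) / (0.08206 × 1002.15) = 9.385 mol
For 7.664 mol NO, stoichiometry requires (1/2) × 7.664 = 3.832 mol O2; 9.385 mol is available, so NO is limiting.
n(NO2) = (2/2) × 7.664 = 7.664 mol
V(NO2) = nRT/P = 7.664 × 0.08206 × 842.15 / 0.864 = 613.0 L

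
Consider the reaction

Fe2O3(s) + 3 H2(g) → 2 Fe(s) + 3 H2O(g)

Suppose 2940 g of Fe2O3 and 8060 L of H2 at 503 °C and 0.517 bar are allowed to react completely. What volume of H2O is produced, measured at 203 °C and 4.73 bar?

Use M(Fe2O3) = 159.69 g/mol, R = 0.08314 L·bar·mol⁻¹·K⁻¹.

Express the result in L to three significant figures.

n(Fe2O3) = 2940 / 159.69 = 18.41 mol
n(H2) = PV/RT = (0.517 × 8060) / (0.08314 × 776.15) = 64.58 mol
For 18.41 mol Fe2O3, stoichiometry requires (3/1) × 18.41 = 55.23 mol H2; 64.58 mol is available, so Fe2O3 is limiting.
n(H2O) = (3/1) × 18.41 = 55.23 mol
V(H2O) = nRT/P = 55.23 × 0.08314 × 476.15 / 4.73 = 462.2 L

462 L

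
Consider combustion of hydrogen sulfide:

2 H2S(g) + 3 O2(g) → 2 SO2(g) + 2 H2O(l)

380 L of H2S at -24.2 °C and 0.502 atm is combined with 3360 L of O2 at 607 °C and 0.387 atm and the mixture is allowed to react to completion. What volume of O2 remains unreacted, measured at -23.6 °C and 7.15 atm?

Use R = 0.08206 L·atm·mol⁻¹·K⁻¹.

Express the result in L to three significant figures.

n(H2S) = PV/RT = (0.502 × 380) / (0.08206 × 248.95) = 9.338 mol
n(O2) = PV/RT = (0.387 × 3360) / (0.08206 × 880.15) = 18.00 mol
For 9.338 mol H2S, stoichiometry requires (3/2) × 9.338 = 14.01 mol O2; 18.00 mol is available, so H2S is limiting.
n(O2) consumed = (3/2) × 9.338 = 14.01 mol; remaining = 18.00 − 14.01 = 3.990 mol
V(O2) = nRT/P = 3.990 × 0.08206 × 249.55 / 7.15 = 11.43 L

11.4 L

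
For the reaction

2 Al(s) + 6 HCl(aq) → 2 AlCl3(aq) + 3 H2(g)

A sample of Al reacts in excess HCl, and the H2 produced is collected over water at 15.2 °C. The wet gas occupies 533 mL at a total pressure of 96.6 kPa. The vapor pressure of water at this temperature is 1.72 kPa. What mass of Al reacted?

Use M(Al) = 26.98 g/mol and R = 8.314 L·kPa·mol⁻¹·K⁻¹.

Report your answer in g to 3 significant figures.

0.379 g

P(H2) = 96.6 − 1.72 = 94.88 kPa
n(H2) = PV/RT = (94.88 × 0.5330) / (8.314 × 288.35) = 0.02109 mol
n(Al) = (2/3) × 0.02109 = 0.01406 mol
m(Al) = 0.01406 × 26.98 = 0.3793 g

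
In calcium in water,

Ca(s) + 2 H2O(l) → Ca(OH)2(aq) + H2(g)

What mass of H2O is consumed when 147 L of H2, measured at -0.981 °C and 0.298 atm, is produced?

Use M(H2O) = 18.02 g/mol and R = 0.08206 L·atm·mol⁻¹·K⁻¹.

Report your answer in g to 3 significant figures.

70.7 g

n(H2) = PV/RT = (0.298 × 147) / (0.08206 × 272.169) = 1.961 mol
n(H2O) = (2/1) × 1.961 = 3.922 mol
m(H2O) = 3.922 × 18.02 = 70.67 g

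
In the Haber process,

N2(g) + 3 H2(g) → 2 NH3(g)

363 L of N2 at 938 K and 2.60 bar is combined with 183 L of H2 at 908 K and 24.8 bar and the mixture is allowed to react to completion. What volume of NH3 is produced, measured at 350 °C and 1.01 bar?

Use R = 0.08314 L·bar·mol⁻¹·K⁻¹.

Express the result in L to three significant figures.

1240 L

n(N2) = PV/RT = (2.60 × 363) / (0.08314 × 938) = 12.10 mol
n(H2) = PV/RT = (24.8 × 183) / (0.08314 × 908) = 60.12 mol
For 12.10 mol N2, stoichiometry requires (3/1) × 12.10 = 36.30 mol H2; 60.12 mol is available, so N2 is limiting.
n(NH3) = (2/1) × 12.10 = 24.20 mol
V(NH3) = nRT/P = 24.20 × 0.08314 × 623.15 / 1.01 = 1241 L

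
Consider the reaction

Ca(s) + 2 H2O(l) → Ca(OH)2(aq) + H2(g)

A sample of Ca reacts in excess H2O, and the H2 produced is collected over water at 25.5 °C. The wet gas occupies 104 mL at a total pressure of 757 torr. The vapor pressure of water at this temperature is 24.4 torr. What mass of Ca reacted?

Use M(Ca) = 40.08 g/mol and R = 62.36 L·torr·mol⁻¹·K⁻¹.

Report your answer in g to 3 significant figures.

P(H2) = 757 − 24.4 = 732.6 torr
n(H2) = PV/RT = (732.6 × 0.1040) / (62.36 × 298.65) = 0.004091 mol
n(Ca) = (1/1) × 0.004091 = 0.004091 mol
m(Ca) = 0.004091 × 40.08 = 0.1640 g

0.164 g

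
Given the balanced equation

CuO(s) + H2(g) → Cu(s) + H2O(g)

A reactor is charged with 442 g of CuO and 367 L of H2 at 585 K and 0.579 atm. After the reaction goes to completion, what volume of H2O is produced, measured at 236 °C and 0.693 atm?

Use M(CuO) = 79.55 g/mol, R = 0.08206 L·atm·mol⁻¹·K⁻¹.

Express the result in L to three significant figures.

267 L

n(CuO) = 442 / 79.55 = 5.556 mol
n(H2) = PV/RT = (0.579 × 367) / (0.08206 × 585) = 4.426 mol
For 5.556 mol CuO, stoichiometry requires (1/1) × 5.556 = 5.556 mol H2; 4.426 mol is available, so H2 is limiting.
n(H2O) = (1/1) × 4.426 = 4.426 mol
V(H2O) = nRT/P = 4.426 × 0.08206 × 509.15 / 0.693 = 266.8 L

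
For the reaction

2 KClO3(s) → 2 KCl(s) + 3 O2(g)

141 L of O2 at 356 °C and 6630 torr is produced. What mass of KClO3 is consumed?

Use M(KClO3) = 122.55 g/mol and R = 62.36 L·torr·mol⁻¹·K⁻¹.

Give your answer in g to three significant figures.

n(O2) = PV/RT = (6630 × 141) / (62.36 × 629.15) = 23.83 mol
n(KClO3) = (2/3) × 23.83 = 15.89 mol
m(KClO3) = 15.89 × 122.55 = 1947 g

1950 g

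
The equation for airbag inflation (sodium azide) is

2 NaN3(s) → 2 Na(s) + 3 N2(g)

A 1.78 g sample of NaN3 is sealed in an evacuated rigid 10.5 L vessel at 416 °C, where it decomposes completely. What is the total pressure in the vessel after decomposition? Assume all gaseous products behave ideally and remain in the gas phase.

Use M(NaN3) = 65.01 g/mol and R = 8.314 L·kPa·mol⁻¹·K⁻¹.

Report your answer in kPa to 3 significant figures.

n(NaN3) = 1.78 / 65.01 = 0.02738 mol
n(gas produced) = (3/2) × 0.02738 = 0.04107 mol
P = nRT/V = 0.04107 × 8.314 × 689.15 / 10.5 = 22.41 kPa

22.4 kPa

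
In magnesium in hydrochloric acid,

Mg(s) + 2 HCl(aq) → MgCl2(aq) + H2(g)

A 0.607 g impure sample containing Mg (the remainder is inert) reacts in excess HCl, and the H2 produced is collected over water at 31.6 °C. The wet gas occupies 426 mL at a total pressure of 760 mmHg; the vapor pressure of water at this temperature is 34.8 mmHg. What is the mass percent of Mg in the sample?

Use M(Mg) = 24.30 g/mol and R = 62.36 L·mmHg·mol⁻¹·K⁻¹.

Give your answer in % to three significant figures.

65.1 %

P(H2) = 760 − 34.8 = 725.2 mmHg
n(H2) = PV/RT = (725.2 × 0.4260) / (62.36 × 304.75) = 0.01626 mol
n(Mg) = (1/1) × 0.01626 = 0.01626 mol
m(Mg) = 0.01626 × 24.30 = 0.3951 g
%Mg = 0.3951 / 0.607 × 100 = 65.09%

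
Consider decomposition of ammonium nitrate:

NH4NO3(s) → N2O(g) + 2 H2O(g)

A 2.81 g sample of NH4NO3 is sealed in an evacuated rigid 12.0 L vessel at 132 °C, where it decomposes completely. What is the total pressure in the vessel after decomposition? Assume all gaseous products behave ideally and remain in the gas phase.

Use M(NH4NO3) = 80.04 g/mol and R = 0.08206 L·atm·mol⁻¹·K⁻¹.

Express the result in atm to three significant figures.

0.292 atm

n(NH4NO3) = 2.81 / 80.04 = 0.03511 mol
n(gas produced) = (3/1) × 0.03511 = 0.1053 mol
P = nRT/V = 0.1053 × 0.08206 × 405.15 / 12.0 = 0.2917 atm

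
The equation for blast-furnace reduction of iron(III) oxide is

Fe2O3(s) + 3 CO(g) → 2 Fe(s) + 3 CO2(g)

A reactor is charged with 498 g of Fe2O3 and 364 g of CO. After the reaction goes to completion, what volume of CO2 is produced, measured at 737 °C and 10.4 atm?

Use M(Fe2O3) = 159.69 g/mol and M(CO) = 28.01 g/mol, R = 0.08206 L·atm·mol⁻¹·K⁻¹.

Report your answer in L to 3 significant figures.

74.6 L

n(Fe2O3) = 498 / 159.69 = 3.119 mol
n(CO) = 364 / 28.01 = 13.00 mol
For 3.119 mol Fe2O3, stoichiometry requires (3/1) × 3.119 = 9.357 mol CO; 13.00 mol is available, so Fe2O3 is limiting.
n(CO2) = (3/1) × 3.119 = 9.357 mol
V(CO2) = nRT/P = 9.357 × 0.08206 × 1010.15 / 10.4 = 74.58 L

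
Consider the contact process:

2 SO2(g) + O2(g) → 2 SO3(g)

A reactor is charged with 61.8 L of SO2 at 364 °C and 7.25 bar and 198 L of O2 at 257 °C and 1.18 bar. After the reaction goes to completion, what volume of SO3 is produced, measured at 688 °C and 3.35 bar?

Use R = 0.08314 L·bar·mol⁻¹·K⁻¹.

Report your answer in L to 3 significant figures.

202 L

n(SO2) = PV/RT = (7.25 × 61.8) / (0.08314 × 637.15) = 8.458 mol
n(O2) = PV/RT = (1.18 × 198) / (0.08314 × 530.15) = 5.301 mol
For 8.458 mol SO2, stoichiometry requires (1/2) × 8.458 = 4.229 mol O2; 5.301 mol is available, so SO2 is limiting.
n(SO3) = (2/2) × 8.458 = 8.458 mol
V(SO3) = nRT/P = 8.458 × 0.08314 × 961.15 / 3.35 = 201.8 L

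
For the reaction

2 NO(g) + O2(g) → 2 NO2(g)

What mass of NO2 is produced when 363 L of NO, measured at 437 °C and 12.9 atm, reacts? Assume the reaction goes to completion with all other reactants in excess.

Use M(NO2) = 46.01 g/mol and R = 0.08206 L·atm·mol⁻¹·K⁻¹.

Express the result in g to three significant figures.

3700 g

n(NO) = PV/RT = (12.9 × 363) / (0.08206 × 710.15) = 80.36 mol
n(NO2) = (2/2) × 80.36 = 80.36 mol
m(NO2) = 80.36 × 46.01 = 3697 g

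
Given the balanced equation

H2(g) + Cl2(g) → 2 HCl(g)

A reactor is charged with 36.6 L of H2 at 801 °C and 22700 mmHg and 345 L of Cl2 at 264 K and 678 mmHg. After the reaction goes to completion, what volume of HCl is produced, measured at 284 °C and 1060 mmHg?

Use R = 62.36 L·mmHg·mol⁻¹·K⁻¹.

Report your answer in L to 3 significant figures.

n(H2) = PV/RT = (22700 × 36.6) / (62.36 × 1074.15) = 12.40 mol
n(Cl2) = PV/RT = (678 × 345) / (62.36 × 264) = 14.21 mol
For 12.40 mol H2, stoichiometry requires (1/1) × 12.40 = 12.40 mol Cl2; 14.21 mol is available, so H2 is limiting.
n(HCl) = (2/1) × 12.40 = 24.80 mol
V(HCl) = nRT/P = 24.80 × 62.36 × 557.15 / 1060 = 812.9 L

813 L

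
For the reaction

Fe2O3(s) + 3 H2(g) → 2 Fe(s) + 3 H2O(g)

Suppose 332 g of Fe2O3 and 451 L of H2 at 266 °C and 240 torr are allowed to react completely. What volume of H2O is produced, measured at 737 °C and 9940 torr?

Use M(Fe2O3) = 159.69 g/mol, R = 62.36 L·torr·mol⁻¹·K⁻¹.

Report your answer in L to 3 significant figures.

20.4 L

n(Fe2O3) = 332 / 159.69 = 2.079 mol
n(H2) = PV/RT = (240 × 451) / (62.36 × 539.15) = 3.219 mol
For 2.079 mol Fe2O3, stoichiometry requires (3/1) × 2.079 = 6.237 mol H2; 3.219 mol is available, so H2 is limiting.
n(H2O) = (3/3) × 3.219 = 3.219 mol
V(H2O) = nRT/P = 3.219 × 62.36 × 1010.15 / 9940 = 20.40 L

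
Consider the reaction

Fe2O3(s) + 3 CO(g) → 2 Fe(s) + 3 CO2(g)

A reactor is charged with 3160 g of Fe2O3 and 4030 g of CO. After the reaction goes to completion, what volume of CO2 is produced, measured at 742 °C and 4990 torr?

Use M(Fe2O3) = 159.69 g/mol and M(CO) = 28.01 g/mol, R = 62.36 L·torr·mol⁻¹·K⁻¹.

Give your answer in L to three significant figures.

n(Fe2O3) = 3160 / 159.69 = 19.79 mol
n(CO) = 4030 / 28.01 = 143.9 mol
For 19.79 mol Fe2O3, stoichiometry requires (3/1) × 19.79 = 59.37 mol CO; 143.9 mol is available, so Fe2O3 is limiting.
n(CO2) = (3/1) × 19.79 = 59.37 mol
V(CO2) = nRT/P = 59.37 × 62.36 × 1015.15 / 4990 = 753.2 L

753 L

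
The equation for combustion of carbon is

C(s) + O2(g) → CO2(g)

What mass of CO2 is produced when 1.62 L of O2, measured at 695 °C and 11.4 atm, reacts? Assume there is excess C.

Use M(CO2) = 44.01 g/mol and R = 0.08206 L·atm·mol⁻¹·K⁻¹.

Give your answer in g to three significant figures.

10.2 g

n(O2) = PV/RT = (11.4 × 1.62) / (0.08206 × 968.15) = 0.2325 mol
n(CO2) = (1/1) × 0.2325 = 0.2325 mol
m(CO2) = 0.2325 × 44.01 = 10.23 g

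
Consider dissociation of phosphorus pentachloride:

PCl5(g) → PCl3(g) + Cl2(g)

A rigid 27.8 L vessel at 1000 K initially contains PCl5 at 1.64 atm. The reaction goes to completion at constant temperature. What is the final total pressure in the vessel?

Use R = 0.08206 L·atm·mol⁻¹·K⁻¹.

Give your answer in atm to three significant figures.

3.28 atm

At constant T and V, P ∝ n(gas): 1 mol gas → 2 mol gas.
P_final = (2/1) × 1.64 = 3.280 atm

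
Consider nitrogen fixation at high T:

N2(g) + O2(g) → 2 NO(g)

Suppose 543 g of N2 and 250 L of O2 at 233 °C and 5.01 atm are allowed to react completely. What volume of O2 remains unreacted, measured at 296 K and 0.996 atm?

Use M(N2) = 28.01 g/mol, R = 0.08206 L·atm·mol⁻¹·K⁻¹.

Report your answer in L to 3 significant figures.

263 L

n(N2) = 543 / 28.01 = 19.39 mol
n(O2) = PV/RT = (5.01 × 250) / (0.08206 × 506.15) = 30.16 mol
For 19.39 mol N2, stoichiometry requires (1/1) × 19.39 = 19.39 mol O2; 30.16 mol is available, so N2 is limiting.
n(O2) consumed = (1/1) × 19.39 = 19.39 mol; remaining = 30.16 − 19.39 = 10.77 mol
V(O2) = nRT/P = 10.77 × 0.08206 × 296 / 0.996 = 262.7 L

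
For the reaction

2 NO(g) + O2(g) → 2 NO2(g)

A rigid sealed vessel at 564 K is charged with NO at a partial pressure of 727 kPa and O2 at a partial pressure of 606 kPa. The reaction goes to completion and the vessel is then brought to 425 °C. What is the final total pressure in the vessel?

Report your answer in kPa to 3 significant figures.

1200 kPa

At constant V, partial pressures at 564 K are proportional to moles, so apply stoichiometry directly to pressures.
P(O2) required for 727 kPa of NO = (1/2) × 727 = 363.5 kPa; available 606 kPa, so NO is limiting.
P(O2) remaining = 606 − (1/2) × 727 = 242.5 kPa
P(gaseous products) = (2)/2 × 727 = 727.0 kPa
P_total at 564 K = 242.5 + 727.0 = 969.5 kPa
Scaling to 425 °C: P = 969.5 × 698.15/564 = 1200 kPa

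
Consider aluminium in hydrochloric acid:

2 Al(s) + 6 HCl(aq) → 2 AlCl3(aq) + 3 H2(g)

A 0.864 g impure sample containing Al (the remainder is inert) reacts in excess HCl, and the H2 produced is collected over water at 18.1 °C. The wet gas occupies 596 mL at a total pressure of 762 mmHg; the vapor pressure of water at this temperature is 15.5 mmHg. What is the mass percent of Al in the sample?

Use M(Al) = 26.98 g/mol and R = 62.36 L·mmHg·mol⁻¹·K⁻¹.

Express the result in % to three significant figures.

51.0 %

P(H2) = 762 − 15.5 = 746.5 mmHg
n(H2) = PV/RT = (746.5 × 0.5960) / (62.36 × 291.25) = 0.02450 mol
n(Al) = (2/3) × 0.02450 = 0.01633 mol
m(Al) = 0.01633 × 26.98 = 0.4406 g
%Al = 0.4406 / 0.864 × 100 = 51.00%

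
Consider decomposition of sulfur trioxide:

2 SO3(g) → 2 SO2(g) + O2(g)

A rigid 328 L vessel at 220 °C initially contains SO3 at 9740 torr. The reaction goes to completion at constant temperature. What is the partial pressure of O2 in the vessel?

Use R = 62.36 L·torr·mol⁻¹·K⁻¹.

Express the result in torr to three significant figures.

4870 torr

n(SO3)₀ = PV/RT = (9740 × 328) / (62.36 × 493.15) = 103.9 mol
n(O2) = (1/2) × 103.9 = 51.95 mol
P(O2) = nRT/V = 51.95 × 62.36 × 493.15 / 328 = 4871 torr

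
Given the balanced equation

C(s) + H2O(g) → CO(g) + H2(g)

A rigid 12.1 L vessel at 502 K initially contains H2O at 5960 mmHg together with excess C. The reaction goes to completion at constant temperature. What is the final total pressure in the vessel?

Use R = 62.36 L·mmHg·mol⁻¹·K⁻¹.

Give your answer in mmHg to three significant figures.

11900 mmHg

Since T and V are fixed, P_final/P_initial = n_final/n_initial = 2/1.
P_final = (2/1) × 5960 = 11920 mmHg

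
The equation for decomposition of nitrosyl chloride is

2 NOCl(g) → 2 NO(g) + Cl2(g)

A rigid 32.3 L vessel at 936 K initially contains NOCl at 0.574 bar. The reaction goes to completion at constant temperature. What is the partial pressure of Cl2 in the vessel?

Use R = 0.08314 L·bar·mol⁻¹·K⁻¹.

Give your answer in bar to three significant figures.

n(NOCl)₀ = PV/RT = (0.574 × 32.3) / (0.08314 × 936) = 0.2382 mol
n(Cl2) = (1/2) × 0.2382 = 0.1191 mol
P(Cl2) = nRT/V = 0.1191 × 0.08314 × 936 / 32.3 = 0.2869 bar

0.287 bar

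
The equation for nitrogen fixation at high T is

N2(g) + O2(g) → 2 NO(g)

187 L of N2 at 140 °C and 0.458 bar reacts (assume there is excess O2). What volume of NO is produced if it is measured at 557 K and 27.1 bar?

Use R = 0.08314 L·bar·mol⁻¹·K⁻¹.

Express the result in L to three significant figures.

n(N2) = PV/RT = (0.458 × 187) / (0.08314 × 413.15) = 2.493 mol
n(NO) = (2/1) × 2.493 = 4.986 mol
V = nRT/P = 4.986 × 0.08314 × 557 / 27.1 = 8.520 L

8.52 L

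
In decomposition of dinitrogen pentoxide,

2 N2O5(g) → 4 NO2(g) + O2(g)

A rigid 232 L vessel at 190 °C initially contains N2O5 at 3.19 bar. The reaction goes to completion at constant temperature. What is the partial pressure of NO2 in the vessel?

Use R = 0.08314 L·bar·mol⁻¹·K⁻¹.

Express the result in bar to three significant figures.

6.38 bar

n(N2O5)₀ = PV/RT = (3.19 × 232) / (0.08314 × 463.15) = 19.22 mol
n(NO2) = (4/2) × 19.22 = 38.44 mol
P(NO2) = nRT/V = 38.44 × 0.08314 × 463.15 / 232 = 6.380 bar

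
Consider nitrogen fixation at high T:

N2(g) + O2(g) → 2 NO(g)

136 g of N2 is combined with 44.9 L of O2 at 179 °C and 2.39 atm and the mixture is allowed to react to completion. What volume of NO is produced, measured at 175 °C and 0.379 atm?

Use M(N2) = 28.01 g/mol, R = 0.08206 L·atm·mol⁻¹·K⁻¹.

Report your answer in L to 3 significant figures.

n(N2) = 136 / 28.01 = 4.855 mol
n(O2) = PV/RT = (2.39 × 44.9) / (0.08206 × 452.15) = 2.892 mol
For 4.855 mol N2, stoichiometry requires (1/1) × 4.855 = 4.855 mol O2; 2.892 mol is available, so O2 is limiting.
n(NO) = (2/1) × 2.892 = 5.784 mol
V(NO) = nRT/P = 5.784 × 0.08206 × 448.15 / 0.379 = 561.2 L

561 L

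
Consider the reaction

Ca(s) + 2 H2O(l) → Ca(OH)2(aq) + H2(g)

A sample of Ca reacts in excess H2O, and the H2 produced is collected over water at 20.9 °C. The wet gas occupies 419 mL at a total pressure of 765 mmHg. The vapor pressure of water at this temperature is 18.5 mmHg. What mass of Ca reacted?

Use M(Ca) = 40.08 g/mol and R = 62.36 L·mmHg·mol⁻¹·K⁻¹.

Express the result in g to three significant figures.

0.684 g

P(H2) = 765 − 18.5 = 746.5 mmHg
n(H2) = PV/RT = (746.5 × 0.4190) / (62.36 × 294.05) = 0.01706 mol
n(Ca) = (1/1) × 0.01706 = 0.01706 mol
m(Ca) = 0.01706 × 40.08 = 0.6838 g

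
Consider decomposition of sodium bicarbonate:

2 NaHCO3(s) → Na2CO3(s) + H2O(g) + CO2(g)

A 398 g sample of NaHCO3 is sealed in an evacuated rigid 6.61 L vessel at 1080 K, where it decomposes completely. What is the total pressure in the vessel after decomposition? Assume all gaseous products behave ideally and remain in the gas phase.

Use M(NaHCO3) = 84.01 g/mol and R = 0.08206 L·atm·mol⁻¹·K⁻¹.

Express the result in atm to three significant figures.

n(NaHCO3) = 398 / 84.01 = 4.738 mol
n(gas produced) = (2/2) × 4.738 = 4.738 mol
P = nRT/V = 4.738 × 0.08206 × 1080 / 6.61 = 63.53 atm

63.5 atm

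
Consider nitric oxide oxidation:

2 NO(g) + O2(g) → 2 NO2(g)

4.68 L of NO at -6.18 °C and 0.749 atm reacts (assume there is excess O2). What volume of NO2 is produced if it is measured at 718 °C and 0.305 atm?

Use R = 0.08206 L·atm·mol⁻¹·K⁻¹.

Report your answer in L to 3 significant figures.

n(NO) = PV/RT = (0.749 × 4.68) / (0.08206 × 266.97) = 0.1600 mol
n(NO2) = (2/2) × 0.1600 = 0.1600 mol
V = nRT/P = 0.1600 × 0.08206 × 991.15 / 0.305 = 42.67 L

42.7 L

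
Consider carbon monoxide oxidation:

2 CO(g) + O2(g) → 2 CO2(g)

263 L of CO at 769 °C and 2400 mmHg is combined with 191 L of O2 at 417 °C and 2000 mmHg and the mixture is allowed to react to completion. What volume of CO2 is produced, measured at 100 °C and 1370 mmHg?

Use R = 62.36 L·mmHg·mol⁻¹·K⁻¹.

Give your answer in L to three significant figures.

165 L

n(CO) = PV/RT = (2400 × 263) / (62.36 × 1042.15) = 9.712 mol
n(O2) = PV/RT = (2000 × 191) / (62.36 × 690.15) = 8.876 mol
For 9.712 mol CO, stoichiometry requires (1/2) × 9.712 = 4.856 mol O2; 8.876 mol is available, so CO is limiting.
n(CO2) = (2/2) × 9.712 = 9.712 mol
V(CO2) = nRT/P = 9.712 × 62.36 × 373.15 / 1370 = 165.0 L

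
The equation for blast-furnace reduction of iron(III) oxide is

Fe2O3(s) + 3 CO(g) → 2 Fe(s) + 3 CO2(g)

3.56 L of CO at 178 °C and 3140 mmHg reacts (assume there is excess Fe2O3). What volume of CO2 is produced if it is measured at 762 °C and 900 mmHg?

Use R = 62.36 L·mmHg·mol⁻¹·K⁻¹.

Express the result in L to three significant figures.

28.5 L

n(CO) = PV/RT = (3140 × 3.56) / (62.36 × 451.15) = 0.3973 mol
n(CO2) = (3/3) × 0.3973 = 0.3973 mol
V = nRT/P = 0.3973 × 62.36 × 1035.15 / 900 = 28.50 L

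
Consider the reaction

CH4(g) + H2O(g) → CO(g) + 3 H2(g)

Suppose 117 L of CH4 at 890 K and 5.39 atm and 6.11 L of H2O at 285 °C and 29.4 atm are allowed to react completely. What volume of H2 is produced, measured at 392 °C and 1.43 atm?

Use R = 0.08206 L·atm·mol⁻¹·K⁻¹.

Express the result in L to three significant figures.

449 L

n(CH4) = PV/RT = (5.39 × 117) / (0.08206 × 890) = 8.635 mol
n(H2O) = PV/RT = (29.4 × 6.11) / (0.08206 × 558.15) = 3.922 mol
For 8.635 mol CH4, stoichiometry requires (1/1) × 8.635 = 8.635 mol H2O; 3.922 mol is available, so H2O is limiting.
n(H2) = (3/1) × 3.922 = 11.77 mol
V(H2) = nRT/P = 11.77 × 0.08206 × 665.15 / 1.43 = 449.3 L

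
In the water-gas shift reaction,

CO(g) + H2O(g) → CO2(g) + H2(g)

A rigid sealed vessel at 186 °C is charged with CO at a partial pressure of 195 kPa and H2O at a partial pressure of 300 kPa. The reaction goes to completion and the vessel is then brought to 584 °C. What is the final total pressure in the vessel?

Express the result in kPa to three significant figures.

924 kPa

At constant V, partial pressures at 186 °C are proportional to moles, so apply stoichiometry directly to pressures.
P(H2O) required for 195 kPa of CO = (1/1) × 195 = 195.0 kPa; available 300 kPa, so CO is limiting.
P(H2O) remaining = 300 − (1/1) × 195 = 105.0 kPa
P(gaseous products) = (1+1)/1 × 195 = 390.0 kPa
P_total at 186 °C = 105.0 + 390.0 = 495.0 kPa
Scaling to 584 °C: P = 495.0 × 857.15/459.15 = 924.1 kPa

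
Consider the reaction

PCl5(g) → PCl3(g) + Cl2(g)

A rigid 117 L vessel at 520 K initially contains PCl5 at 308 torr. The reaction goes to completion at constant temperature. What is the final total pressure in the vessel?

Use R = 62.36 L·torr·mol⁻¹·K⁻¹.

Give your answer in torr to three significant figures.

616 torr

At constant T and V, P ∝ n(gas): 1 mol gas → 2 mol gas.
P_final = (2/1) × 308 = 616.0 torr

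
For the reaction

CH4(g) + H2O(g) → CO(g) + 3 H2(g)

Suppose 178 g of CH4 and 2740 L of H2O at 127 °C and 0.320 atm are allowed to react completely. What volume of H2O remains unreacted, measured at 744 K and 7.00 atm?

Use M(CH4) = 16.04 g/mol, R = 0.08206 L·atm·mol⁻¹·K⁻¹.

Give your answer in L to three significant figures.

136 L

n(CH4) = 178 / 16.04 = 11.10 mol
n(H2O) = PV/RT = (0.320 × 2740) / (0.08206 × 400.15) = 26.70 mol
For 11.10 mol CH4, stoichiometry requires (1/1) × 11.10 = 11.10 mol H2O; 26.70 mol is available, so CH4 is limiting.
n(H2O) consumed = (1/1) × 11.10 = 11.10 mol; remaining = 26.70 − 11.10 = 15.60 mol
V(H2O) = nRT/P = 15.60 × 0.08206 × 744 / 7.00 = 136.1 L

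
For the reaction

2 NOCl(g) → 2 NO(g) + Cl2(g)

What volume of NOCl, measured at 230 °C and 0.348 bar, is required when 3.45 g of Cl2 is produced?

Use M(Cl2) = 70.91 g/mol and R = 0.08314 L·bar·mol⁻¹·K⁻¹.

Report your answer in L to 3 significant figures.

n(Cl2) = 3.450 / 70.91 = 0.04865 mol
n(NOCl) = (2/1) × 0.04865 = 0.09730 mol
V = nRT/P = 0.09730 × 0.08314 × 503.15 / 0.348 = 11.70 L

11.7 L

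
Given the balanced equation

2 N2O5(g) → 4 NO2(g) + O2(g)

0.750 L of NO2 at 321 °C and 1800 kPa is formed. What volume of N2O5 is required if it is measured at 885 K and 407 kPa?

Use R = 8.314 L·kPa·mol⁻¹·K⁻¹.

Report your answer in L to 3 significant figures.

n(NO2) = PV/RT = (1800 × 0.750) / (8.314 × 594.15) = 0.2733 mol
n(N2O5) = (2/4) × 0.2733 = 0.1366 mol
V = nRT/P = 0.1366 × 8.314 × 885 / 407 = 2.470 L

2.47 L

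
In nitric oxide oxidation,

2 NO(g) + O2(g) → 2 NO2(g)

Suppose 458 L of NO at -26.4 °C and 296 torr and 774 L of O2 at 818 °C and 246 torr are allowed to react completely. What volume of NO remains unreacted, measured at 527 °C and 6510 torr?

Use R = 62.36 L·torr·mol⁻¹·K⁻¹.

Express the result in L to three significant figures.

24.6 L

n(NO) = PV/RT = (296 × 458) / (62.36 × 246.75) = 8.810 mol
n(O2) = PV/RT = (246 × 774) / (62.36 × 1091.15) = 2.798 mol
For 8.810 mol NO, stoichiometry requires (1/2) × 8.810 = 4.405 mol O2; 2.798 mol is available, so O2 is limiting.
n(NO) consumed = (2/1) × 2.798 = 5.596 mol; remaining = 8.810 − 5.596 = 3.214 mol
V(NO) = nRT/P = 3.214 × 62.36 × 800.15 / 6510 = 24.63 L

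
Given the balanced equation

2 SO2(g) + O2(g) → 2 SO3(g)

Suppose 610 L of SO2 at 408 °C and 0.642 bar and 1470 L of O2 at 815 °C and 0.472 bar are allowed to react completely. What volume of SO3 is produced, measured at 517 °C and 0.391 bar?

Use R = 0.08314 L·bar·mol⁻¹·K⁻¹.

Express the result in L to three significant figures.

n(SO2) = PV/RT = (0.642 × 610) / (0.08314 × 681.15) = 6.915 mol
n(O2) = PV/RT = (0.472 × 1470) / (0.08314 × 1088.15) = 7.669 mol
For 6.915 mol SO2, stoichiometry requires (1/2) × 6.915 = 3.458 mol O2; 7.669 mol is available, so SO2 is limiting.
n(SO3) = (2/2) × 6.915 = 6.915 mol
V(SO3) = nRT/P = 6.915 × 0.08314 × 790.15 / 0.391 = 1162 L

1160 L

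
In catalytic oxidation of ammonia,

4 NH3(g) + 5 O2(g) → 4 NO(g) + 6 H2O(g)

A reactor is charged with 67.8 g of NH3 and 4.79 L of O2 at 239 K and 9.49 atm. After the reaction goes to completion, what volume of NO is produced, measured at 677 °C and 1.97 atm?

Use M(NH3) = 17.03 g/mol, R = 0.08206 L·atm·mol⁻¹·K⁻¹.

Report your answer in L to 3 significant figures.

n(NH3) = 67.8 / 17.03 = 3.981 mol
n(O2) = PV/RT = (9.49 × 4.79) / (0.08206 × 239) = 2.318 mol
For 3.981 mol NH3, stoichiometry requires (5/4) × 3.981 = 4.976 mol O2; 2.318 mol is available, so O2 is limiting.
n(NO) = (4/5) × 2.318 = 1.854 mol
V(NO) = nRT/P = 1.854 × 0.08206 × 950.15 / 1.97 = 73.38 L

73.4 L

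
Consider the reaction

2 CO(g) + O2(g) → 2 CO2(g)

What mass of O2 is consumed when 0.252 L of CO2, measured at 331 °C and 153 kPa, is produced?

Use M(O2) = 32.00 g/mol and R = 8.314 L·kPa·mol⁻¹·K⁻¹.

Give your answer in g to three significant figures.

n(CO2) = PV/RT = (153 × 0.252) / (8.314 × 604.15) = 0.007676 mol
n(O2) = (1/2) × 0.007676 = 0.003838 mol
m(O2) = 0.003838 × 32.00 = 0.1228 g

0.123 g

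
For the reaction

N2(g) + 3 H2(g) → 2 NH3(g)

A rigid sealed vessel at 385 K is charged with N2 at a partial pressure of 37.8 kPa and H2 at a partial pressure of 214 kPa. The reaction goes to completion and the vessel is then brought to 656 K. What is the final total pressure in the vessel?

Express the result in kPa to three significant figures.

At constant V, partial pressures at 385 K are proportional to moles, so apply stoichiometry directly to pressures.
P(H2) required for 37.8 kPa of N2 = (3/1) × 37.8 = 113.4 kPa; available 214 kPa, so N2 is limiting.
P(H2) remaining = 214 − (3/1) × 37.8 = 100.6 kPa
P(gaseous products) = (2)/1 × 37.8 = 75.60 kPa
P_total at 385 K = 100.6 + 75.60 = 176.2 kPa
Scaling to 656 K: P = 176.2 × 656/385 = 300.2 kPa

300 kPa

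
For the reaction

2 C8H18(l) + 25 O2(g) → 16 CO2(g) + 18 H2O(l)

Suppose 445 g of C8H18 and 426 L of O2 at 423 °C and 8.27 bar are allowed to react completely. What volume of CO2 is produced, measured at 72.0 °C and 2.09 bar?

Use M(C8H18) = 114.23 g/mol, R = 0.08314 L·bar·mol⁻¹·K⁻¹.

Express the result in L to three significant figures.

428 L

n(C8H18) = 445 / 114.23 = 3.896 mol
n(O2) = PV/RT = (8.27 × 426) / (0.08314 × 696.15) = 60.87 mol
For 3.896 mol C8H18, stoichiometry requires (25/2) × 3.896 = 48.70 mol O2; 60.87 mol is available, so C8H18 is limiting.
n(CO2) = (16/2) × 3.896 = 31.17 mol
V(CO2) = nRT/P = 31.17 × 0.08314 × 345.15 / 2.09 = 428.0 L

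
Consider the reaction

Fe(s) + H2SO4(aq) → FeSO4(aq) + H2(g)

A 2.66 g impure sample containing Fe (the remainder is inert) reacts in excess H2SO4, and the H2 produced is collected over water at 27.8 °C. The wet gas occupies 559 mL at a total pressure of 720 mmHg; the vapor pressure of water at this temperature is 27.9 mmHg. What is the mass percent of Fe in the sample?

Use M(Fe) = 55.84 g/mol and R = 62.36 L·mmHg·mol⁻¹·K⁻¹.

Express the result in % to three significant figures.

43.3 %

P(H2) = 720 − 27.9 = 692.1 mmHg
n(H2) = PV/RT = (692.1 × 0.5590) / (62.36 × 300.95) = 0.02061 mol
n(Fe) = (1/1) × 0.02061 = 0.02061 mol
m(Fe) = 0.02061 × 55.84 = 1.151 g
%Fe = 1.151 / 2.66 × 100 = 43.27%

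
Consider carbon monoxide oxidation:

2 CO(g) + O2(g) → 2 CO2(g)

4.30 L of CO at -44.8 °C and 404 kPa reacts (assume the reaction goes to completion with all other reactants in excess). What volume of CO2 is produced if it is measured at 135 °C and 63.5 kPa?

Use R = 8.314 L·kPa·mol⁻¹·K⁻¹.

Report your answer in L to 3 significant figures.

n(CO) = PV/RT = (404 × 4.30) / (8.314 × 228.35) = 0.9150 mol
n(CO2) = (2/2) × 0.9150 = 0.9150 mol
V = nRT/P = 0.9150 × 8.314 × 408.15 / 63.5 = 48.90 L

48.9 L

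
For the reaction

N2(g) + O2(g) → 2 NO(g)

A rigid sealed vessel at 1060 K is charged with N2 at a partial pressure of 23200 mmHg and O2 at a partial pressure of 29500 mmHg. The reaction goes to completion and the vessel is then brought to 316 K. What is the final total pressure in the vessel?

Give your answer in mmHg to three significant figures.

At constant V, partial pressures at 1060 K are proportional to moles, so apply stoichiometry directly to pressures.
P(O2) required for 23200 mmHg of N2 = (1/1) × 23200 = 23200 mmHg; available 29500 mmHg, so N2 is limiting.
P(O2) remaining = 29500 − (1/1) × 23200 = 6300 mmHg
P(gaseous products) = (2)/1 × 23200 = 46400 mmHg
P_total at 1060 K = 6300 + 46400 = 52700 mmHg
Scaling to 316 K: P = 52700 × 316/1060 = 15710 mmHg

15700 mmHg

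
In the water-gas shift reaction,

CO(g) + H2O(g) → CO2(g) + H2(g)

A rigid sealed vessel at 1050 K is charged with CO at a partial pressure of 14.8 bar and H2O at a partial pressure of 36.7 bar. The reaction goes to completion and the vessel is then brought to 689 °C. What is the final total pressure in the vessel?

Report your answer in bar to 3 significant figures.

Because the vessel is rigid and T is held at 1050 K, work the stoichiometry in partial pressures (P_i = n_iRT/V).
P(H2O) required for 14.8 bar of CO = (1/1) × 14.8 = 14.80 bar; available 36.7 bar, so CO is limiting.
P(H2O) remaining = 36.7 − (1/1) × 14.8 = 21.90 bar
P(gaseous products) = (1+1)/1 × 14.8 = 29.60 bar
P_total at 1050 K = 21.90 + 29.60 = 51.50 bar
Scaling to 689 °C: P = 51.50 × 962.15/1050 = 47.19 bar

47.2 bar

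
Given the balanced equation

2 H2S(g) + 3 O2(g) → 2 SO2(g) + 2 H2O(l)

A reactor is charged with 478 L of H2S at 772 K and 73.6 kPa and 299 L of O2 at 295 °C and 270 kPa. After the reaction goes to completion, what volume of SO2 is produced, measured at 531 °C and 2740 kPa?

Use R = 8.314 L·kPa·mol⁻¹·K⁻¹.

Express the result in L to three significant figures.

n(H2S) = PV/RT = (73.6 × 478) / (8.314 × 772) = 5.481 mol
n(O2) = PV/RT = (270 × 299) / (8.314 × 568.15) = 17.09 mol
For 5.481 mol H2S, stoichiometry requires (3/2) × 5.481 = 8.221 mol O2; 17.09 mol is available, so H2S is limiting.
n(SO2) = (2/2) × 5.481 = 5.481 mol
V(SO2) = nRT/P = 5.481 × 8.314 × 804.15 / 2740 = 13.37 L

13.4 L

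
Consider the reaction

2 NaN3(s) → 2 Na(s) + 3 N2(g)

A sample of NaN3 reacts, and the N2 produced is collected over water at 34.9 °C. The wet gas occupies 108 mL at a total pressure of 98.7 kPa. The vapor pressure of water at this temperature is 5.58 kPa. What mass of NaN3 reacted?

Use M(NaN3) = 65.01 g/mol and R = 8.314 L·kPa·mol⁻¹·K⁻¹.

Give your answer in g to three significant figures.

P(N2) = 98.7 − 5.58 = 93.12 kPa
n(N2) = PV/RT = (93.12 × 0.1080) / (8.314 × 308.05) = 0.003927 mol
n(NaN3) = (2/3) × 0.003927 = 0.002618 mol
m(NaN3) = 0.002618 × 65.01 = 0.1702 g

0.170 g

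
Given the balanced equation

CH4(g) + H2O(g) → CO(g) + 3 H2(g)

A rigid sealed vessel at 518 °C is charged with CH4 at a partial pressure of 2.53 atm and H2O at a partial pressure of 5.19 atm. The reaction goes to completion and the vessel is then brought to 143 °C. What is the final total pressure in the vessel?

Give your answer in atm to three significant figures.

6.72 atm

Because the vessel is rigid and T is held at 518 °C, work the stoichiometry in partial pressures (P_i = n_iRT/V).
P(H2O) required for 2.53 atm of CH4 = (1/1) × 2.53 = 2.530 atm; available 5.19 atm, so CH4 is limiting.
P(H2O) remaining = 5.19 − (1/1) × 2.53 = 2.660 atm
P(gaseous products) = (1+3)/1 × 2.53 = 10.12 atm
P_total at 518 °C = 2.660 + 10.12 = 12.78 atm
Scaling to 143 °C: P = 12.78 × 416.15/791.15 = 6.722 atm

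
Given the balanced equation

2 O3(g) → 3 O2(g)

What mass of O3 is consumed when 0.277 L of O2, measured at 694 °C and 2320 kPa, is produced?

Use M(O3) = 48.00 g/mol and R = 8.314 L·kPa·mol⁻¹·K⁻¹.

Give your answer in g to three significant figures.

2.56 g

n(O2) = PV/RT = (2320 × 0.277) / (8.314 × 967.15) = 0.07992 mol
n(O3) = (2/3) × 0.07992 = 0.05328 mol
m(O3) = 0.05328 × 48.00 = 2.557 g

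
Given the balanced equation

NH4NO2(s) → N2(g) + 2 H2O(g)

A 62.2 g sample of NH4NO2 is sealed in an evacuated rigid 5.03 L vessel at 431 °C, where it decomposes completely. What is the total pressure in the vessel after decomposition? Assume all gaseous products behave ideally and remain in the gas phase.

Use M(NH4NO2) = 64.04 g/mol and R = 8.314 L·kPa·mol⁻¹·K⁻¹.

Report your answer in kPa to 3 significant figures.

3390 kPa

n(NH4NO2) = 62.2 / 64.04 = 0.9713 mol
n(gas produced) = (3/1) × 0.9713 = 2.914 mol
P = nRT/V = 2.914 × 8.314 × 704.15 / 5.03 = 3392 kPa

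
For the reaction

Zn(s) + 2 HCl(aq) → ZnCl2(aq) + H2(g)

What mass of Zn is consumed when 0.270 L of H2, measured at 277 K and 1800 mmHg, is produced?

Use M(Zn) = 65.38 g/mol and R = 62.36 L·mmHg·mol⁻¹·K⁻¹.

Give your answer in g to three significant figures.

1.84 g

n(H2) = PV/RT = (1800 × 0.270) / (62.36 × 277) = 0.02814 mol
n(Zn) = (1/1) × 0.02814 = 0.02814 mol
m(Zn) = 0.02814 × 65.38 = 1.840 g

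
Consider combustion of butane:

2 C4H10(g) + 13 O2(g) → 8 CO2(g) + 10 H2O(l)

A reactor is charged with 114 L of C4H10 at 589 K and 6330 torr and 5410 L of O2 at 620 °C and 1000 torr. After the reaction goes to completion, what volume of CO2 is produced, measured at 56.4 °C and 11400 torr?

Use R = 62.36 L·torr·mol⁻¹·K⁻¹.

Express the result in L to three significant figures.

n(C4H10) = PV/RT = (6330 × 114) / (62.36 × 589) = 19.65 mol
n(O2) = PV/RT = (1000 × 5410) / (62.36 × 893.15) = 97.13 mol
For 19.65 mol C4H10, stoichiometry requires (13/2) × 19.65 = 127.7 mol O2; 97.13 mol is available, so O2 is limiting.
n(CO2) = (8/13) × 97.13 = 59.77 mol
V(CO2) = nRT/P = 59.77 × 62.36 × 329.55 / 11400 = 107.7 L

108 L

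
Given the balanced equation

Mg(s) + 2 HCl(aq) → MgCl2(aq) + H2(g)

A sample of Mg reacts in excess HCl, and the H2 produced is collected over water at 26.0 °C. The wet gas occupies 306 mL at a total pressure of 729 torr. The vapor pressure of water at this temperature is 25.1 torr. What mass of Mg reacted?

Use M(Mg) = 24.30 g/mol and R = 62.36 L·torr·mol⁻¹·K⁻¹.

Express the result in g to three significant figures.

P(H2) = 729 − 25.1 = 703.9 torr
n(H2) = PV/RT = (703.9 × 0.3060) / (62.36 × 299.15) = 0.01155 mol
n(Mg) = (1/1) × 0.01155 = 0.01155 mol
m(Mg) = 0.01155 × 24.30 = 0.2807 g

0.281 g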